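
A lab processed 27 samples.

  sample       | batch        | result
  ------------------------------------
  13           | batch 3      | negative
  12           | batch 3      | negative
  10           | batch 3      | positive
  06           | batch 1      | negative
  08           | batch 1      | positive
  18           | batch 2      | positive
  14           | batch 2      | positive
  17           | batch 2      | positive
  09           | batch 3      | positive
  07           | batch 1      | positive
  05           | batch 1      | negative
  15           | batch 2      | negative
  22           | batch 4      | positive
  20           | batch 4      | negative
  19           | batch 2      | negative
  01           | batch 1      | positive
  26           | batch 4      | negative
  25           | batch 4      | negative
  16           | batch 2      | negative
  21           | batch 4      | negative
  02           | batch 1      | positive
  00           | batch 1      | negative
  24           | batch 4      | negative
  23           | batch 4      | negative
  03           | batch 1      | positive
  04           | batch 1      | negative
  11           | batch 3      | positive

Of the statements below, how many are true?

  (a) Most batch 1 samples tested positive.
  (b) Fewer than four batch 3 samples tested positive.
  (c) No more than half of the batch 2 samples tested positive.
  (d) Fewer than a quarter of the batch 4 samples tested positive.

(a) batch 1: |A| = 9, |A ∩ B| = 5; needs |A ∩ B| > |A ∖ B| — true.
(b) batch 3: |A| = 5, |A ∩ B| = 3; needs |A ∩ B| < 4 — true.
(c) batch 2: |A| = 6, |A ∩ B| = 3; needs |A ∩ B| ≤ |A ∖ B| — true.
(d) batch 4: |A| = 7, |A ∩ B| = 1; needs |A ∩ B| / |A| < 1/4 — true.

4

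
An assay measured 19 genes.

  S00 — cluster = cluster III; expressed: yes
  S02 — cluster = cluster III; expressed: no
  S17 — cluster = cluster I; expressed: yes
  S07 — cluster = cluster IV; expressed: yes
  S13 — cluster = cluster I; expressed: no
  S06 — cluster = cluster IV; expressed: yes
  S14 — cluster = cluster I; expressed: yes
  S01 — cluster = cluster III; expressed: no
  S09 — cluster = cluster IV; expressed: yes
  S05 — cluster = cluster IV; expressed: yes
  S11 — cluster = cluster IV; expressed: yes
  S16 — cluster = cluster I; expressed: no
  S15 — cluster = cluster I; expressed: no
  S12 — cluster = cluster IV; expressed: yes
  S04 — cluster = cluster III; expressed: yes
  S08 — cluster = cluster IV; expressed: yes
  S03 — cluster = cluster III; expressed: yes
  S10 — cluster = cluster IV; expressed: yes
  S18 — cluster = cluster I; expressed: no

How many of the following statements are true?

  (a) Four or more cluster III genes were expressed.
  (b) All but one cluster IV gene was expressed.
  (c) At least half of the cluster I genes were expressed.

(a) cluster III: |A| = 5, |A ∩ B| = 3; needs |A ∩ B| ≥ 4 — false.
(b) cluster IV: |A| = 8, |A ∩ B| = 8; needs |A ∖ B| = 1 — false.
(c) cluster I: |A| = 6, |A ∩ B| = 2; needs |A ∩ B| ≥ |A ∖ B| — false.

0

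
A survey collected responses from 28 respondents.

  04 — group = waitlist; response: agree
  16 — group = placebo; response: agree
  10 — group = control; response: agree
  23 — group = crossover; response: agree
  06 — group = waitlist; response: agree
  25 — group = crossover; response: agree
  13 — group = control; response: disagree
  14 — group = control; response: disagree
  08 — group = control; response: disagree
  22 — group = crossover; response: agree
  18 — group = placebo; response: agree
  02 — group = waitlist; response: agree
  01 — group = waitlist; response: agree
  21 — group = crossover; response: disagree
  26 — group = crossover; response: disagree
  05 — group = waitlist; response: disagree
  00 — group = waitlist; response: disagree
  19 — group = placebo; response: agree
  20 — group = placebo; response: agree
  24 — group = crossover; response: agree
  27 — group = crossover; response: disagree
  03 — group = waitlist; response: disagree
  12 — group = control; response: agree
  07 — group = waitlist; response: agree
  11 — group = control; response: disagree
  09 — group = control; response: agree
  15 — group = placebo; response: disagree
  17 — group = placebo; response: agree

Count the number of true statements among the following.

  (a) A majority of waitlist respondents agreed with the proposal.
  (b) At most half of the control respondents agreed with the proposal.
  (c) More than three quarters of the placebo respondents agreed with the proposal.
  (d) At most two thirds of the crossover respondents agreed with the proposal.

(a) waitlist: |A| = 8, |A ∩ B| = 5; needs |A ∩ B| > |A ∖ B| — true.
(b) control: |A| = 7, |A ∩ B| = 3; needs |A ∩ B| ≤ |A ∖ B| — true.
(c) placebo: |A| = 6, |A ∩ B| = 5; needs |A ∩ B| / |A| > 3/4 — true.
(d) crossover: |A| = 7, |A ∩ B| = 4; needs |A ∩ B| / |A| ≤ 2/3 — true.

4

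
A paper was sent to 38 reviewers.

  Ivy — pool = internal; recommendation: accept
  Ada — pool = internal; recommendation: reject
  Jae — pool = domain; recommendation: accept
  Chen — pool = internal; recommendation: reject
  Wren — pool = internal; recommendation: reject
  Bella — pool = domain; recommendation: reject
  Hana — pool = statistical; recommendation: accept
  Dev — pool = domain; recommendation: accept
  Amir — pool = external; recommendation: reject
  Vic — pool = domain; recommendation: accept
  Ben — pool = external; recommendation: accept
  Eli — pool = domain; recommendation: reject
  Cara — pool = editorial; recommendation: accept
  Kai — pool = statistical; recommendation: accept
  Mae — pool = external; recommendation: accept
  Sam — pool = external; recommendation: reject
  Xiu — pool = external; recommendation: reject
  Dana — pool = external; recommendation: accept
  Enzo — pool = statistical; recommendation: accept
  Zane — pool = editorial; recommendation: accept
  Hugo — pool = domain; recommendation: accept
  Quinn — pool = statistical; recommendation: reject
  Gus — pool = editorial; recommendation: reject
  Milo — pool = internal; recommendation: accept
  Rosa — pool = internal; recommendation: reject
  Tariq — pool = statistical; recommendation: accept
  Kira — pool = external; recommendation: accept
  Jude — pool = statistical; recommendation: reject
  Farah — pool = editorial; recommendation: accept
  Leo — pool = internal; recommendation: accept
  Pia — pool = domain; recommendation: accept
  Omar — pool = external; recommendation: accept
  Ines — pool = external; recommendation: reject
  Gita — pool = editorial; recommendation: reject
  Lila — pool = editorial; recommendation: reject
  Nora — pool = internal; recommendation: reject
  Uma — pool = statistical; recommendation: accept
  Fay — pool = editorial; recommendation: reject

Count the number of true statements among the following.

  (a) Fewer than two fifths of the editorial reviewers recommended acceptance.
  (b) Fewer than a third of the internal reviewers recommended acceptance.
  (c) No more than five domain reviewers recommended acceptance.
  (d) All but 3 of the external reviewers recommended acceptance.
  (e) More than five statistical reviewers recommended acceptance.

1

(a) editorial: |A| = 7, |A ∩ B| = 3; needs |A ∩ B| / |A| < 2/5 — false.
(b) internal: |A| = 8, |A ∩ B| = 3; needs |A ∩ B| / |A| < 1/3 — false.
(c) domain: |A| = 7, |A ∩ B| = 5; needs |A ∩ B| ≤ 5 — true.
(d) external: |A| = 9, |A ∩ B| = 5; needs |A ∖ B| = 3 — false.
(e) statistical: |A| = 7, |A ∩ B| = 5; needs |A ∩ B| > 5 — false.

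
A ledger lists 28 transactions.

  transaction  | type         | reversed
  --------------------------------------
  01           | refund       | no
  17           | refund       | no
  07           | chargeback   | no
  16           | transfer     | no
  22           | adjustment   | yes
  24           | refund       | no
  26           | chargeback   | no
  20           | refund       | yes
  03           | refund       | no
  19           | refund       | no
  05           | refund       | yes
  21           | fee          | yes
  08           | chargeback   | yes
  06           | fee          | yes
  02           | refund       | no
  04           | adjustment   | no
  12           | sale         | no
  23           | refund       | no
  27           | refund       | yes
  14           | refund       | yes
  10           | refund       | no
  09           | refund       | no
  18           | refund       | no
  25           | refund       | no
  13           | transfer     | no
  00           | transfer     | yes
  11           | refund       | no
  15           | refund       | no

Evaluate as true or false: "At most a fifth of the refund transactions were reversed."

Truth condition: |A ∩ B| / |A| ≤ 1/5.
|A| = 17, |A ∩ B| = 4, |A ∖ B| = 13.
|A ∩ B|/|A| = 4/17, so the statement is false.

False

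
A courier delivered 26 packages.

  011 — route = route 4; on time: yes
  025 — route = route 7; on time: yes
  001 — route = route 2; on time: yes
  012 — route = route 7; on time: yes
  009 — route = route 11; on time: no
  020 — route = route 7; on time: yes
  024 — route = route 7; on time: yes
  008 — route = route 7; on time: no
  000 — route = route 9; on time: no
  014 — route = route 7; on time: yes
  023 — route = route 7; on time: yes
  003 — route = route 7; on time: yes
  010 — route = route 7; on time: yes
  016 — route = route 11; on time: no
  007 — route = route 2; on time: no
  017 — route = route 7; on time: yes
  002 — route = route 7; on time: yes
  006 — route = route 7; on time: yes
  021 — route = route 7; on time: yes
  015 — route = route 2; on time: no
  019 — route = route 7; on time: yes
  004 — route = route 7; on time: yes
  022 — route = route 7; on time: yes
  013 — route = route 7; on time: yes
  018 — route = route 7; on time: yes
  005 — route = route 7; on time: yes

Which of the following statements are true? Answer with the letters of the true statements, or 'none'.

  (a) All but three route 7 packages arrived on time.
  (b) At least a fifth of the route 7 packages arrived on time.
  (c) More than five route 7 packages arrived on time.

(b), (c)

|A| = 19, |A ∩ B| = 18, |A ∖ B| = 1.
(a) |A ∖ B| = 3: fails.
(b) |A ∩ B| / |A| ≥ 1/5: holds.
(c) |A ∩ B| > 5: holds.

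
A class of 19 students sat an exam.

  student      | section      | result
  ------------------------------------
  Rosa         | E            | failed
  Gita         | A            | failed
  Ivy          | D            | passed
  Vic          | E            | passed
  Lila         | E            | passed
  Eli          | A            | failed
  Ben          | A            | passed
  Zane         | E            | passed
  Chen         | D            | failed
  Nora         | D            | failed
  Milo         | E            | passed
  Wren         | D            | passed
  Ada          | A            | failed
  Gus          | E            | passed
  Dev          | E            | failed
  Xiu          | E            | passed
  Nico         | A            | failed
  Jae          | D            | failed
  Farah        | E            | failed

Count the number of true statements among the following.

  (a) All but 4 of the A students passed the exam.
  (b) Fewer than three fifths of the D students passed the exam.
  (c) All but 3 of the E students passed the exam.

3

(a) A: |A| = 5, |A ∩ B| = 1; needs |A ∖ B| = 4 — true.
(b) D: |A| = 5, |A ∩ B| = 2; needs |A ∩ B| / |A| < 3/5 — true.
(c) E: |A| = 9, |A ∩ B| = 6; needs |A ∖ B| = 3 — true.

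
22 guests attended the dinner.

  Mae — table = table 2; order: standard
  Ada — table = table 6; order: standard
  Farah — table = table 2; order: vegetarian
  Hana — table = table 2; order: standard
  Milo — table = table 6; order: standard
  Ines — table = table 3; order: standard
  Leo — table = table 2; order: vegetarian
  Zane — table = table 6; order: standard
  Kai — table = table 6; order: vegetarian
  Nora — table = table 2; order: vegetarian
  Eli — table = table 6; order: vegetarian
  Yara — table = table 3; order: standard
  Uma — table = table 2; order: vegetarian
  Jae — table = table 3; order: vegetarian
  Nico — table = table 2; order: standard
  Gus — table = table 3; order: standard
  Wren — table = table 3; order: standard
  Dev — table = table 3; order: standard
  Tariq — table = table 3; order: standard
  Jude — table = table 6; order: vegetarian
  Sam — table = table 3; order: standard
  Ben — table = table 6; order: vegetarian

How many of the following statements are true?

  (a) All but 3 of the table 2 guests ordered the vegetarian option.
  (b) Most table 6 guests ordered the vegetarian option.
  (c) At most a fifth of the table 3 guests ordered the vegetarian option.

3

(a) table 2: |A| = 7, |A ∩ B| = 4; needs |A ∖ B| = 3 — true.
(b) table 6: |A| = 7, |A ∩ B| = 4; needs |A ∩ B| > |A ∖ B| — true.
(c) table 3: |A| = 8, |A ∩ B| = 1; needs |A ∩ B| / |A| ≤ 1/5 — true.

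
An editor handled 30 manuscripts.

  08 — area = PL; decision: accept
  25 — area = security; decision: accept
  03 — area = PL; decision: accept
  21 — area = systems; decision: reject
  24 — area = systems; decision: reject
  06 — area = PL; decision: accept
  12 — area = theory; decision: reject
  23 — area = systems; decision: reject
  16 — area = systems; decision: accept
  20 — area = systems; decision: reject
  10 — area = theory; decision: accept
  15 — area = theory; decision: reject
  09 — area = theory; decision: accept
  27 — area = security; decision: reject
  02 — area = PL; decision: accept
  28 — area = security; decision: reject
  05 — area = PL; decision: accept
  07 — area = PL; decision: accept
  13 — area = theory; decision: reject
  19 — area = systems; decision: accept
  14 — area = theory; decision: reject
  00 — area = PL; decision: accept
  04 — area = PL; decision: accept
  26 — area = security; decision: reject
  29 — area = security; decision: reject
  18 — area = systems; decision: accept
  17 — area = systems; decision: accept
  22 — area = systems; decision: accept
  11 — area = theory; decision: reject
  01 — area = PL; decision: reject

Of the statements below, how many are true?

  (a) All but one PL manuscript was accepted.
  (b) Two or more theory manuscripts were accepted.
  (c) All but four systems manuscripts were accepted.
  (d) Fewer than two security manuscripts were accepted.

(a) PL: |A| = 9, |A ∩ B| = 8; needs |A ∖ B| = 1 — true.
(b) theory: |A| = 7, |A ∩ B| = 2; needs |A ∩ B| ≥ 2 — true.
(c) systems: |A| = 9, |A ∩ B| = 5; needs |A ∖ B| = 4 — true.
(d) security: |A| = 5, |A ∩ B| = 1; needs |A ∩ B| < 2 — true.

4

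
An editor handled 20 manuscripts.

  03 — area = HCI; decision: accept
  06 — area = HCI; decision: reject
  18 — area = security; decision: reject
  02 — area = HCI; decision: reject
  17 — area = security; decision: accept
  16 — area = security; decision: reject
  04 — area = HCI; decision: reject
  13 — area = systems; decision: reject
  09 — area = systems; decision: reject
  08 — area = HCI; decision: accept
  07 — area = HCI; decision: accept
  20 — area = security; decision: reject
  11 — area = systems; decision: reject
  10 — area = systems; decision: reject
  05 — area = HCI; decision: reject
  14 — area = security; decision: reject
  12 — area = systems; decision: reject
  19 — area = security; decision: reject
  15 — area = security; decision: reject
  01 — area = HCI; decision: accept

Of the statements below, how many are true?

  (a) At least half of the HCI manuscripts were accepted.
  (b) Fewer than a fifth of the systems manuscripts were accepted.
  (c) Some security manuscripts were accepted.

3

(a) HCI: |A| = 8, |A ∩ B| = 4; needs |A ∩ B| ≥ |A ∖ B| — true.
(b) systems: |A| = 5, |A ∩ B| = 0; needs |A ∩ B| / |A| < 1/5 — true.
(c) security: |A| = 7, |A ∩ B| = 1; needs A ∩ B ≠ ∅ (|A ∩ B| ≥ 1) — true.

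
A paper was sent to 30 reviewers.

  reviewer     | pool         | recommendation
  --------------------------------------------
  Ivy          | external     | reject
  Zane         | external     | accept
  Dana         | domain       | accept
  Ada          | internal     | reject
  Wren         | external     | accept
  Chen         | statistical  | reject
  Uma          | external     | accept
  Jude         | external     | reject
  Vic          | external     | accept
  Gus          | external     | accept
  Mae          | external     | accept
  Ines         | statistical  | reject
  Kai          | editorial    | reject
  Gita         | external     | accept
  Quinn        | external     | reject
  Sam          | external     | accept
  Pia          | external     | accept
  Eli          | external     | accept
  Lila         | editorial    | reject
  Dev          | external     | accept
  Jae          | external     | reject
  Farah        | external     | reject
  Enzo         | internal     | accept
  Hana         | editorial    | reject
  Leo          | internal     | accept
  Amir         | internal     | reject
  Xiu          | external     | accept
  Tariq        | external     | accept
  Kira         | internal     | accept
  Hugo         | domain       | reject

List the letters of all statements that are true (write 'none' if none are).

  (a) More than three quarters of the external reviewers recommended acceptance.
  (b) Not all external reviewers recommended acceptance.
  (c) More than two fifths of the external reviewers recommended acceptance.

|A| = 18, |A ∩ B| = 13, |A ∖ B| = 5.
(a) |A ∩ B| / |A| > 3/4: fails.
(b) A ⊄ B (|A ∖ B| ≥ 1): holds.
(c) |A ∩ B| / |A| > 2/5: holds.

(b), (c)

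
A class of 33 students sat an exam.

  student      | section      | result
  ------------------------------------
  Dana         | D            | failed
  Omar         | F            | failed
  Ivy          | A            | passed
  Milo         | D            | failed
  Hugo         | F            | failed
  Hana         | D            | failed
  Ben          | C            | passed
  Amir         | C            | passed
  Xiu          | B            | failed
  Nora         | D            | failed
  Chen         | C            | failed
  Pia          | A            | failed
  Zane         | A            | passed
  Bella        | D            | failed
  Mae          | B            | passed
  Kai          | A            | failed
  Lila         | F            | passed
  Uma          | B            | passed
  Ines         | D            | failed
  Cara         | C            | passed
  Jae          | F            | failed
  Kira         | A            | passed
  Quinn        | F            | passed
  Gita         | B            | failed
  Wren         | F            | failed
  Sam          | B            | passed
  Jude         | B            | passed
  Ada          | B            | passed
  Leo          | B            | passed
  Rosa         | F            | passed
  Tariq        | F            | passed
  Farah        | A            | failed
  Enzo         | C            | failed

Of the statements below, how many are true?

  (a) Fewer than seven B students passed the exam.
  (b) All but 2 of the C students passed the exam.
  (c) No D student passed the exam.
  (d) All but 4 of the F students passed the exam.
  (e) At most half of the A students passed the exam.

5

(a) B: |A| = 8, |A ∩ B| = 6; needs |A ∩ B| < 7 — true.
(b) C: |A| = 5, |A ∩ B| = 3; needs |A ∖ B| = 2 — true.
(c) D: |A| = 6, |A ∩ B| = 0; needs A ∩ B = ∅ (|A ∩ B| = 0) — true.
(d) F: |A| = 8, |A ∩ B| = 4; needs |A ∖ B| = 4 — true.
(e) A: |A| = 6, |A ∩ B| = 3; needs |A ∩ B| ≤ |A ∖ B| — true.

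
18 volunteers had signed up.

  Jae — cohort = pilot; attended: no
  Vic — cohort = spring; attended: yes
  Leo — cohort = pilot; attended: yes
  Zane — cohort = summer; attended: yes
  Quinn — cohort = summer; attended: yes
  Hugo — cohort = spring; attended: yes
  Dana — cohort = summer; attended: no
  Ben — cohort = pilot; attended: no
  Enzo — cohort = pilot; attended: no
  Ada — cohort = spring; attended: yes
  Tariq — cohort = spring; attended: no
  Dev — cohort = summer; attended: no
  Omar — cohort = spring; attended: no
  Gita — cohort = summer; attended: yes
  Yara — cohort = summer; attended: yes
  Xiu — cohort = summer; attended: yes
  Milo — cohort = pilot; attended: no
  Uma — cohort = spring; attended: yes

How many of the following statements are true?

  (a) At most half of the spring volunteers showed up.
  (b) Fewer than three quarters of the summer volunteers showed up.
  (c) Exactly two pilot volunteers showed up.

(a) spring: |A| = 6, |A ∩ B| = 4; needs |A ∩ B| ≤ |A ∖ B| — false.
(b) summer: |A| = 7, |A ∩ B| = 5; needs |A ∩ B| / |A| < 3/4 — true.
(c) pilot: |A| = 5, |A ∩ B| = 1; needs |A ∩ B| = 2 — false.

1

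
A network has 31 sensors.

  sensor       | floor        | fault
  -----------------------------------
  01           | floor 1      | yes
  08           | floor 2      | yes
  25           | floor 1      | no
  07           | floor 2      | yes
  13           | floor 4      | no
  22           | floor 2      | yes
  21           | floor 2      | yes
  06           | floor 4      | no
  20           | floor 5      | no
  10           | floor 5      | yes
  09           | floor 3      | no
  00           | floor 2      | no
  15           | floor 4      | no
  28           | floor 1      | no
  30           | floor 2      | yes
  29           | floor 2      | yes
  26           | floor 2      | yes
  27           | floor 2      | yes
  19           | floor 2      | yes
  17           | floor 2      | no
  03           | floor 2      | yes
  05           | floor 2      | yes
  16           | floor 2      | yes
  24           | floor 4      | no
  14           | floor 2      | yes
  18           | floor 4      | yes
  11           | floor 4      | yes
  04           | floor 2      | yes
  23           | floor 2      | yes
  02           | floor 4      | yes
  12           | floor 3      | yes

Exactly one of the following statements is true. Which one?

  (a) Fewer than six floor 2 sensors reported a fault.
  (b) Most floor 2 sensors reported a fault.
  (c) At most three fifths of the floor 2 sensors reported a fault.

|A| = 17, |A ∩ B| = 15, |A ∖ B| = 2.
(a) requires |A ∩ B| < 6: false.
(b) requires |A ∩ B| > |A ∖ B|: true.
(c) requires |A ∩ B| / |A| ≤ 3/5: false.

(b)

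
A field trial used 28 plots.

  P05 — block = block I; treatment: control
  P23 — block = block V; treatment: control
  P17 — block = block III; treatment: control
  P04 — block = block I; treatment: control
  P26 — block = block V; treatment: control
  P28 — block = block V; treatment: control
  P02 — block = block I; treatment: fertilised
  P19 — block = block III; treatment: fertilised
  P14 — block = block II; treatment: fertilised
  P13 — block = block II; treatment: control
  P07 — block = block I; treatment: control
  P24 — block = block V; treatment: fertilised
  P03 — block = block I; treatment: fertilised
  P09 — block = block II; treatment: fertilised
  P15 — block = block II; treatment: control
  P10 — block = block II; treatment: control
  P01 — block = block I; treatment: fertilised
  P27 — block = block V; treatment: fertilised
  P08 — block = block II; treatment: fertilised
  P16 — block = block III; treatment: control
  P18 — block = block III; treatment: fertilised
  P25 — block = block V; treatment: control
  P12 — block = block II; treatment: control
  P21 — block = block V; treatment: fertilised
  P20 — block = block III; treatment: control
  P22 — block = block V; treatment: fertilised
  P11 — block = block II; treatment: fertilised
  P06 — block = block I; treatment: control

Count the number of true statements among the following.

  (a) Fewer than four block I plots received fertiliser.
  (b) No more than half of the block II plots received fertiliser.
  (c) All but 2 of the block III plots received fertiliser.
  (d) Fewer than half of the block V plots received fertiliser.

2

(a) block I: |A| = 7, |A ∩ B| = 3; needs |A ∩ B| < 4 — true.
(b) block II: |A| = 8, |A ∩ B| = 4; needs |A ∩ B| ≤ |A ∖ B| — true.
(c) block III: |A| = 5, |A ∩ B| = 2; needs |A ∖ B| = 2 — false.
(d) block V: |A| = 8, |A ∩ B| = 4; needs |A ∩ B| < |A ∖ B| — false.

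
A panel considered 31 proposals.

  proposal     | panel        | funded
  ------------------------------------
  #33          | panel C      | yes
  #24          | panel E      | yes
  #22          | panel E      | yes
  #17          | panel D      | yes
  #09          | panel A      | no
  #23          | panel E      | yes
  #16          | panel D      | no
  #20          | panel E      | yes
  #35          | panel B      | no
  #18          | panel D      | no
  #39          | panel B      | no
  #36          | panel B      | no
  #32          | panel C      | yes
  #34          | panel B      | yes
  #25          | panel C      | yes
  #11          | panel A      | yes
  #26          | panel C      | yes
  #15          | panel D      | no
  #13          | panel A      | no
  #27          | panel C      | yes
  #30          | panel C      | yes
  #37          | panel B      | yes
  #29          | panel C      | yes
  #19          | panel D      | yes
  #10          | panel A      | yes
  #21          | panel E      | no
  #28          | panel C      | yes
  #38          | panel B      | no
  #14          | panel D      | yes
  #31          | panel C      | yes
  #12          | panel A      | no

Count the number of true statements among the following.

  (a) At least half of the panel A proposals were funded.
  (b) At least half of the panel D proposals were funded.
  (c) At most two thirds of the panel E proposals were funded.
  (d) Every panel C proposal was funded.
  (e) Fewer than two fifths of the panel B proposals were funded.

(a) panel A: |A| = 5, |A ∩ B| = 2; needs |A ∩ B| ≥ |A ∖ B| — false.
(b) panel D: |A| = 6, |A ∩ B| = 3; needs |A ∩ B| ≥ |A ∖ B| — true.
(c) panel E: |A| = 5, |A ∩ B| = 4; needs |A ∩ B| / |A| ≤ 2/3 — false.
(d) panel C: |A| = 9, |A ∩ B| = 9; needs A ⊆ B, i.e. every element of A is in B (|A ∖ B| = 0) — true.
(e) panel B: |A| = 6, |A ∩ B| = 2; needs |A ∩ B| / |A| < 2/5 — true.

3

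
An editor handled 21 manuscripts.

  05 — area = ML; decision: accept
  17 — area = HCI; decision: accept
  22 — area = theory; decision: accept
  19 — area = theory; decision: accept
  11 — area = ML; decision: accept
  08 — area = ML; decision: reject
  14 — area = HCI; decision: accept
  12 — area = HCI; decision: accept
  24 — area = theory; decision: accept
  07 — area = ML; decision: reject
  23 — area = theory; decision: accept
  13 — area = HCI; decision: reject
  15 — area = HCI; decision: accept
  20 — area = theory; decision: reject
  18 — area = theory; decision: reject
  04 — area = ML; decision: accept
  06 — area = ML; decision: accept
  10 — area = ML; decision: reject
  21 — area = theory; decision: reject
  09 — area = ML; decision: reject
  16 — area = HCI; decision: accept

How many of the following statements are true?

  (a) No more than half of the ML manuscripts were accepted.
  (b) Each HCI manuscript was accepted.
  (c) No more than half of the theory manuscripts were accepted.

(a) ML: |A| = 8, |A ∩ B| = 4; needs |A ∩ B| ≤ |A ∖ B| — true.
(b) HCI: |A| = 6, |A ∩ B| = 5; needs A ⊆ B, i.e. every element of A is in B (|A ∖ B| = 0) — false.
(c) theory: |A| = 7, |A ∩ B| = 4; needs |A ∩ B| ≤ |A ∖ B| — false.

1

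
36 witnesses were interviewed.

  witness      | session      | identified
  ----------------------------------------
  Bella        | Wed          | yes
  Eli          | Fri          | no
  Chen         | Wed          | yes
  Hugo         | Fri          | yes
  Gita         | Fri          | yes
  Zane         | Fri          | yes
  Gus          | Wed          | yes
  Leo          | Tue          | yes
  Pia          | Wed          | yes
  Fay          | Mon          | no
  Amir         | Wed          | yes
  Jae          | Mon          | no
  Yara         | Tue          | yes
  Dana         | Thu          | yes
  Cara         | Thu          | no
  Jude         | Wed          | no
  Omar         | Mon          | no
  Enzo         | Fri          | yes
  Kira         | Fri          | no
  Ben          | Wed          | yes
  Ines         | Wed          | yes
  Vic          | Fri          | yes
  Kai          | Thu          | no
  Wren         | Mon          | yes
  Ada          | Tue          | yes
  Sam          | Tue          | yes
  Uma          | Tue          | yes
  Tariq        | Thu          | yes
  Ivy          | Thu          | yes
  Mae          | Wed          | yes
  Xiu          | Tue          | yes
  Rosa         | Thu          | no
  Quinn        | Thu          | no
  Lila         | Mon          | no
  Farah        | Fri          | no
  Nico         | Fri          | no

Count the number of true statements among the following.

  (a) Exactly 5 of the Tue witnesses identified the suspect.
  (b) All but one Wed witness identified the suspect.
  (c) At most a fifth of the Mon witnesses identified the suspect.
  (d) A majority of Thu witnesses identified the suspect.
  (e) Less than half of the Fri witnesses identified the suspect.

2

(a) Tue: |A| = 6, |A ∩ B| = 6; needs |A ∩ B| = 5 — false.
(b) Wed: |A| = 9, |A ∩ B| = 8; needs |A ∖ B| = 1 — true.
(c) Mon: |A| = 5, |A ∩ B| = 1; needs |A ∩ B| / |A| ≤ 1/5 — true.
(d) Thu: |A| = 7, |A ∩ B| = 3; needs |A ∩ B| > |A ∖ B| — false.
(e) Fri: |A| = 9, |A ∩ B| = 5; needs |A ∩ B| < |A ∖ B| — false.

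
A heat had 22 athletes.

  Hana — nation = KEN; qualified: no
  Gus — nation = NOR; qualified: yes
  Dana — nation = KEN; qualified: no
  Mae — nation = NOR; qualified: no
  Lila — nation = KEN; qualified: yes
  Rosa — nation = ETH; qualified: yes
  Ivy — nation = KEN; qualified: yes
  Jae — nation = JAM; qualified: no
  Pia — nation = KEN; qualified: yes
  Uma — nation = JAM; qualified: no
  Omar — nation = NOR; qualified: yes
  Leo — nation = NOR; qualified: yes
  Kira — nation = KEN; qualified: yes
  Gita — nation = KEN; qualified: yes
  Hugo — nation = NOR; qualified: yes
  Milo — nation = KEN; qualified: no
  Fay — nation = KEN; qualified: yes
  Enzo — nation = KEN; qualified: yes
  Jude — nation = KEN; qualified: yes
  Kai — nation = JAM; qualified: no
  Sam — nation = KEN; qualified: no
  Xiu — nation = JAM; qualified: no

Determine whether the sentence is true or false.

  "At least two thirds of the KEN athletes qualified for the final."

The determiner here denotes the relation: |A ∩ B| / |A| ≥ 2/3.
A (the restrictor) = {Hana, Dana, Lila, Ivy, Pia, Kira, Gita, Milo, Fay, Enzo, Jude, Sam}, |A| = 12.
A ∩ B = {Lila, Ivy, Pia, Kira, Gita, Fay, Enzo, Jude}, so |A ∩ B| = 8.
A ∖ B = {Hana, Dana, Milo, Sam}, so |A ∖ B| = 4.
|A ∩ B|/|A| = 8/12, so the statement is true.

True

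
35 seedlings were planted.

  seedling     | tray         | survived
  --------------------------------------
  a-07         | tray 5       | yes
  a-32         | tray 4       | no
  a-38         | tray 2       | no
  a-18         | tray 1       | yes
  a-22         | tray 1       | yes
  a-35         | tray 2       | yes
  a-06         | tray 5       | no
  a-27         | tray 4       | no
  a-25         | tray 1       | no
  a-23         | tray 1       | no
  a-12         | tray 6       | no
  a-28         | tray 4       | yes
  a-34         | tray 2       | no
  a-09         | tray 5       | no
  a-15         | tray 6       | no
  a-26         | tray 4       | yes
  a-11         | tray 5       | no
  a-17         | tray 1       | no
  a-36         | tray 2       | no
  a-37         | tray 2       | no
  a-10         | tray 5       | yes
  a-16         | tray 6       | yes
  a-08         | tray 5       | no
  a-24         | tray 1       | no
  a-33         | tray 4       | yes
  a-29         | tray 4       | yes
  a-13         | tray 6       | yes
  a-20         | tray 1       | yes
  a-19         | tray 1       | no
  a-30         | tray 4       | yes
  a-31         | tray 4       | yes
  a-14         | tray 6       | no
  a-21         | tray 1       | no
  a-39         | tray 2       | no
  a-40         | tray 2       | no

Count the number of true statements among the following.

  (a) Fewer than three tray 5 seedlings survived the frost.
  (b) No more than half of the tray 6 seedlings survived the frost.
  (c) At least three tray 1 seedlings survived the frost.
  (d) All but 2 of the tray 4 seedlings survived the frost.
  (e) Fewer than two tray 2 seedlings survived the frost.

5

(a) tray 5: |A| = 6, |A ∩ B| = 2; needs |A ∩ B| < 3 — true.
(b) tray 6: |A| = 5, |A ∩ B| = 2; needs |A ∩ B| ≤ |A ∖ B| — true.
(c) tray 1: |A| = 9, |A ∩ B| = 3; needs |A ∩ B| ≥ 3 — true.
(d) tray 4: |A| = 8, |A ∩ B| = 6; needs |A ∖ B| = 2 — true.
(e) tray 2: |A| = 7, |A ∩ B| = 1; needs |A ∩ B| < 2 — true.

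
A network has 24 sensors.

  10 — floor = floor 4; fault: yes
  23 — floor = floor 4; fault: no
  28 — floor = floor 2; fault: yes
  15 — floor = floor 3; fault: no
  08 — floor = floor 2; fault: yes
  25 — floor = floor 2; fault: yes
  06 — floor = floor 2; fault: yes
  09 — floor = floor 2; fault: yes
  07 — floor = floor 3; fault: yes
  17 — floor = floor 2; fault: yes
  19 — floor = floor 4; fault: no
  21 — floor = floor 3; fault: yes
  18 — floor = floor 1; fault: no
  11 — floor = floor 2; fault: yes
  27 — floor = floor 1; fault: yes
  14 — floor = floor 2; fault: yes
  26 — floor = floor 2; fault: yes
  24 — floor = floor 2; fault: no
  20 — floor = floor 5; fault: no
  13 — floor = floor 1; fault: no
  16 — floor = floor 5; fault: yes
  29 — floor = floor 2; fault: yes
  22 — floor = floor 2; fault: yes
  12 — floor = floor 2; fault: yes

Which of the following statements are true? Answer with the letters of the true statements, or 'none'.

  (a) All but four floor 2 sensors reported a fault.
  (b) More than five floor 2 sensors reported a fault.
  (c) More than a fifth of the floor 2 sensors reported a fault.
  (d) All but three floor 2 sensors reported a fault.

(b), (c)

|A| = 13, |A ∩ B| = 12, |A ∖ B| = 1.
(a) |A ∖ B| = 4: fails.
(b) |A ∩ B| > 5: holds.
(c) |A ∩ B| / |A| > 1/5: holds.
(d) |A ∖ B| = 3: fails.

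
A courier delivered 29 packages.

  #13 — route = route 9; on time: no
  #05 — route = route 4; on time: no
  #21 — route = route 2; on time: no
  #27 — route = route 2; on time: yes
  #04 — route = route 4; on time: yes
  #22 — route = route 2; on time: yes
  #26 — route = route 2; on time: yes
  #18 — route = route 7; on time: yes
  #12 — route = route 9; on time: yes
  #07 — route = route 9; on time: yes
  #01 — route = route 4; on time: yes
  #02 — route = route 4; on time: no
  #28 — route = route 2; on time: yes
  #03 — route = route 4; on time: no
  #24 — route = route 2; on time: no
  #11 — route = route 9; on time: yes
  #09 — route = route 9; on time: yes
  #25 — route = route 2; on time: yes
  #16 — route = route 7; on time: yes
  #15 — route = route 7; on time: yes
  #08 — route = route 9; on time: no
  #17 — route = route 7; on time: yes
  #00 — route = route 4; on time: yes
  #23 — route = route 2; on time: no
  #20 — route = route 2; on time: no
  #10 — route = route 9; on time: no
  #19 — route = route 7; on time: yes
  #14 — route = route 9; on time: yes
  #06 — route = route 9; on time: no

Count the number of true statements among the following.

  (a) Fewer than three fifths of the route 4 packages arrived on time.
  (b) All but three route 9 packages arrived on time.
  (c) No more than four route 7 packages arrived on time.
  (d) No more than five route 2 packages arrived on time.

(a) route 4: |A| = 6, |A ∩ B| = 3; needs |A ∩ B| / |A| < 3/5 — true.
(b) route 9: |A| = 9, |A ∩ B| = 5; needs |A ∖ B| = 3 — false.
(c) route 7: |A| = 5, |A ∩ B| = 5; needs |A ∩ B| ≤ 4 — false.
(d) route 2: |A| = 9, |A ∩ B| = 5; needs |A ∩ B| ≤ 5 — true.

2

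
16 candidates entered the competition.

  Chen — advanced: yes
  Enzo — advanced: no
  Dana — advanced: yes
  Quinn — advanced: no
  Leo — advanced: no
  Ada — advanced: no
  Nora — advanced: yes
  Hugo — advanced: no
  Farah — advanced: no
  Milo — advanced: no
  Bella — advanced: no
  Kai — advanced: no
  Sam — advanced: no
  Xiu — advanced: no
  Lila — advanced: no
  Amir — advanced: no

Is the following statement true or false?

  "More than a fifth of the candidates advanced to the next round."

'More than a fifth of the candidates advanced to the next round' holds iff |A ∩ B| / |A| > 1/5.
|A| = 16, |A ∩ B| = 3, |A ∖ B| = 13.
|A ∩ B|/|A| = 3/16, so the statement is false.

False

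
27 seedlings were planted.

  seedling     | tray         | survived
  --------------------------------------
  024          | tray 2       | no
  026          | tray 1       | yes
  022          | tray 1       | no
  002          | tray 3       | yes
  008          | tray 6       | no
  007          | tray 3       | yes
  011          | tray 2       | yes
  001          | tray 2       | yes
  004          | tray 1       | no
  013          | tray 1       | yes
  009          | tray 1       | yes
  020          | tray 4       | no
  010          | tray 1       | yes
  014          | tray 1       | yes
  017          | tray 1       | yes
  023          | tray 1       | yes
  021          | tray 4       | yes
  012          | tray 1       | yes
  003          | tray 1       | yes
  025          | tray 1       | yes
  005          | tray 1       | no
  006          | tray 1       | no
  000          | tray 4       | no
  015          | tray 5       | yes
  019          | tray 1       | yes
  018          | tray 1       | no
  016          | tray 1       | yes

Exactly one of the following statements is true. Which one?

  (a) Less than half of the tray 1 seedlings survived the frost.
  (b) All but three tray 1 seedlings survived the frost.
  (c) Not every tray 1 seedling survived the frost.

(c)

|A| = 17, |A ∩ B| = 12, |A ∖ B| = 5.
(a) requires |A ∩ B| < |A ∖ B|: false.
(b) requires |A ∖ B| = 3: false.
(c) requires A ⊄ B (|A ∖ B| ≥ 1): true.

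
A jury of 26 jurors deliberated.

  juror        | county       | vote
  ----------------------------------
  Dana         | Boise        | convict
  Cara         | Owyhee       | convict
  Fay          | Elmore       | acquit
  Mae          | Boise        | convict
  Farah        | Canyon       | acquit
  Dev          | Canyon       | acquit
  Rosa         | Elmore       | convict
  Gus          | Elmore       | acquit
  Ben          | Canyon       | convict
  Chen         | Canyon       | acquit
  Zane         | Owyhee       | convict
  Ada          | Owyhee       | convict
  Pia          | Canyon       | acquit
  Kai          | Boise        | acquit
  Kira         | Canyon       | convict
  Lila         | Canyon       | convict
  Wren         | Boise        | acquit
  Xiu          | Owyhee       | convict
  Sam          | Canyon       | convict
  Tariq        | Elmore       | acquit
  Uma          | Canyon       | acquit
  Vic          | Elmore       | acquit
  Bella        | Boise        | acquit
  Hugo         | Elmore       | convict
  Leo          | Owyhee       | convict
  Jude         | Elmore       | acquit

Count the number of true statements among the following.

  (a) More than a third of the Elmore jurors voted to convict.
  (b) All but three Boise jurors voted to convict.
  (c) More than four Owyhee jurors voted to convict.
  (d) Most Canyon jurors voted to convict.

(a) Elmore: |A| = 7, |A ∩ B| = 2; needs |A ∩ B| / |A| > 1/3 — false.
(b) Boise: |A| = 5, |A ∩ B| = 2; needs |A ∖ B| = 3 — true.
(c) Owyhee: |A| = 5, |A ∩ B| = 5; needs |A ∩ B| > 4 — true.
(d) Canyon: |A| = 9, |A ∩ B| = 4; needs |A ∩ B| > |A ∖ B| — false.

2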